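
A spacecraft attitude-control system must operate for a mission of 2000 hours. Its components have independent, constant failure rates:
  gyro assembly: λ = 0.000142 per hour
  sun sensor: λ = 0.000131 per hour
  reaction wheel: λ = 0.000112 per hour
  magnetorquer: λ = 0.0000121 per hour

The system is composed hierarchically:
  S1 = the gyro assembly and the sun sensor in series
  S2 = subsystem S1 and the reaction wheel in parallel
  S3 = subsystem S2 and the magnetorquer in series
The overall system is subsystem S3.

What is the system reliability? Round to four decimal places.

0.8937

R(gyro assembly) = exp(−0.000142 × 2000) = 0.752767
R(sun sensor) = exp(−0.000131 × 2000) = 0.769511
R(reaction wheel) = exp(−0.000112 × 2000) = 0.799315
R(magnetorquer) = exp(−0.0000121 × 2000) = 0.976090
Series (gyro assembly and sun sensor): 0.752767 × 0.769511 = 0.579262
Parallel ([0.579262] and reaction wheel): 1 − (1 − 0.579262)(1 − 0.799315) = 0.915564
Series ([0.915564] and magnetorquer): 0.915564 × 0.976090 = 0.8937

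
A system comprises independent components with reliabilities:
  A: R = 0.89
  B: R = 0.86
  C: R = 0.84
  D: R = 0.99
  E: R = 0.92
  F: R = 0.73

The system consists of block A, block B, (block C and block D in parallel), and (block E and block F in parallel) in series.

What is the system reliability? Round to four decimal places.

Parallel (C and D): 1 − (1 − 0.840000)(1 − 0.990000) = 0.998400
Parallel (E and F): 1 − (1 − 0.920000)(1 − 0.730000) = 0.978400
Series (A, B, [0.998400], and [0.978400]): 0.890000 × 0.860000 × 0.998400 × 0.978400 = 0.7477

0.7477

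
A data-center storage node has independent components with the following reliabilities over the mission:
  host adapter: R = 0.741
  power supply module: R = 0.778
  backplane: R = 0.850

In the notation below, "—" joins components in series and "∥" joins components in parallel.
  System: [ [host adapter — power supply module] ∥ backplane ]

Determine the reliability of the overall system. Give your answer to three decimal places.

0.936

Series (host adapter and power supply module): 0.74100 × 0.77800 = 0.57650
Parallel ([0.57650] and backplane): 1 − (1 − 0.57650)(1 − 0.85000) = 0.936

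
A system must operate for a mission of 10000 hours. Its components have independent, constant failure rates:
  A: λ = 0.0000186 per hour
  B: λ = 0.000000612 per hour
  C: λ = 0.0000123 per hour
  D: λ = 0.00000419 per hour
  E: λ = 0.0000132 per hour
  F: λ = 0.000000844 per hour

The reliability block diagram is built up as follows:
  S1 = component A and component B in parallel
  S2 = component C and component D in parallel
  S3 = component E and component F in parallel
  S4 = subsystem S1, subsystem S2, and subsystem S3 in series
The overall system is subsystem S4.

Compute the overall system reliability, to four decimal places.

R(A) = exp(−0.0000186 × 10000) = 0.830274
R(B) = exp(−0.000000612 × 10000) = 0.993899
R(C) = exp(−0.0000123 × 10000) = 0.884264
R(D) = exp(−0.00000419 × 10000) = 0.958966
R(E) = exp(−0.0000132 × 10000) = 0.876341
R(F) = exp(−0.000000844 × 10000) = 0.991596
Parallel (A and B): 1 − (1 − 0.830274)(1 − 0.993899) = 0.998965
Parallel (C and D): 1 − (1 − 0.884264)(1 − 0.958966) = 0.995251
Parallel (E and F): 1 − (1 − 0.876341)(1 − 0.991596) = 0.998961
Series ([0.998965], [0.995251], and [0.998961]): 0.998965 × 0.995251 × 0.998961 = 0.9932

0.9932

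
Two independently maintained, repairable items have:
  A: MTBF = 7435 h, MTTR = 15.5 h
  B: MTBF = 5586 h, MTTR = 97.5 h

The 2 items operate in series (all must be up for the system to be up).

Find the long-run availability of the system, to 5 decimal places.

A(A) = MTBF/(MTBF+MTTR) = 7435/(7435+15.5) = 0.997920
A(B) = MTBF/(MTBF+MTTR) = 5586/(5586+97.5) = 0.982845
Series availability: 0.997920 × 0.982845 = 0.98080

0.98080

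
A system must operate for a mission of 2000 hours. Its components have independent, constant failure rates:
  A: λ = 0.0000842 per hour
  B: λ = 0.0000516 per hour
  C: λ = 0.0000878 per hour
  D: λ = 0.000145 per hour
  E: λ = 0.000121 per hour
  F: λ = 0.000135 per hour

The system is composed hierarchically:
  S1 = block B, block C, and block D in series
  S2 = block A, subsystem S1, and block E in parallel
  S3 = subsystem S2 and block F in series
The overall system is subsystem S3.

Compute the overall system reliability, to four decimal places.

0.7523

R(A) = exp(−0.0000842 × 2000) = 0.845016
R(B) = exp(−0.0000516 × 2000) = 0.901947
R(C) = exp(−0.0000878 × 2000) = 0.838953
R(D) = exp(−0.000145 × 2000) = 0.748264
R(E) = exp(−0.000121 × 2000) = 0.785056
R(F) = exp(−0.000135 × 2000) = 0.763379
Series (B, C, and D): 0.901947 × 0.838953 × 0.748264 = 0.566205
Parallel (A, [0.566205], and E): 1 − (1 − 0.845016)(1 − 0.566205)(1 − 0.785056) = 0.985549
Series ([0.985549] and F): 0.985549 × 0.763379 = 0.7523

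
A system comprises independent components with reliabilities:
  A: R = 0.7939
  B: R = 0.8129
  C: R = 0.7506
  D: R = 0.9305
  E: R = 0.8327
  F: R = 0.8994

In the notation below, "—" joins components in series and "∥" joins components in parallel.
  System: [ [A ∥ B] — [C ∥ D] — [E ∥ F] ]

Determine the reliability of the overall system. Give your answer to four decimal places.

Parallel (A and B): 1 − (1 − 0.793900)(1 − 0.812900) = 0.961439
Parallel (C and D): 1 − (1 − 0.750600)(1 − 0.930500) = 0.982667
Parallel (E and F): 1 − (1 − 0.832700)(1 − 0.899400) = 0.983170
Series ([0.961439], [0.982667], and [0.983170]): 0.961439 × 0.982667 × 0.983170 = 0.9289

0.9289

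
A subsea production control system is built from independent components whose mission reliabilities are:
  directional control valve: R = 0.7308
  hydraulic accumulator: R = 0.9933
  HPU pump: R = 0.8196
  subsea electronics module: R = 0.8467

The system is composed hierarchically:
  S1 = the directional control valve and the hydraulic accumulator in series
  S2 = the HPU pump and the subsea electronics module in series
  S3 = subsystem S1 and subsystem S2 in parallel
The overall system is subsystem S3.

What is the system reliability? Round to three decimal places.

Series (directional control valve and hydraulic accumulator): 0.73080 × 0.99330 = 0.72590
Series (HPU pump and subsea electronics module): 0.81960 × 0.84670 = 0.69396
Parallel ([0.72590] and [0.69396]): 1 − (1 − 0.72590)(1 − 0.69396) = 0.916

0.916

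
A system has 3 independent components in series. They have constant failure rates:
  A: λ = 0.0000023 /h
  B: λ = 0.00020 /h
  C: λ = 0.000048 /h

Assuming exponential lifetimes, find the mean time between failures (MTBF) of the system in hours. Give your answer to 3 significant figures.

4000

Series of exponential components: λ_sys = Σ λ_i
λ_sys = 0.0000023 + 0.00020 + 0.000048 = 2.5030e-04 /h
MTBF = 1 / λ_sys = 4000 h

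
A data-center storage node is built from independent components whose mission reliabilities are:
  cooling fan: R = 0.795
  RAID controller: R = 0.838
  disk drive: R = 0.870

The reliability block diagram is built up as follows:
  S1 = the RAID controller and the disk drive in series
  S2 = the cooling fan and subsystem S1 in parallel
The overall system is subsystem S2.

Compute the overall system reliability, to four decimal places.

0.9445

Series (RAID controller and disk drive): 0.838000 × 0.870000 = 0.729060
Parallel (cooling fan and [0.729060]): 1 − (1 − 0.795000)(1 − 0.729060) = 0.9445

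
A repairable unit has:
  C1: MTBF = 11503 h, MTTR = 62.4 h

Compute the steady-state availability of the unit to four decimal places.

0.9946

A(C1) = MTBF/(MTBF+MTTR) = 11503/(11503+62.4) = 0.9946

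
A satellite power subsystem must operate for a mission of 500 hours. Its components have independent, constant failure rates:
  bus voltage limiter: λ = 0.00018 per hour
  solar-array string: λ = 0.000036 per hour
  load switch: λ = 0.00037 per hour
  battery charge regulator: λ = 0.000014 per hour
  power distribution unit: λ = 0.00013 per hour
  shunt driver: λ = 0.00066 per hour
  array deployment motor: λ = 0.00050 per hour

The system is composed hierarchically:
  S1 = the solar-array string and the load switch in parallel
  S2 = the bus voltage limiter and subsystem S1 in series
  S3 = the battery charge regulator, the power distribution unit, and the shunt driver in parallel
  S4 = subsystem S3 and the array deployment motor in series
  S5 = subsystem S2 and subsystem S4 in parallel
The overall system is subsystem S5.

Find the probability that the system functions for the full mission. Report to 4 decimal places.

R(bus voltage limiter) = exp(−0.00018 × 500) = 0.913931
R(solar-array string) = exp(−0.000036 × 500) = 0.982161
R(load switch) = exp(−0.00037 × 500) = 0.831104
R(battery charge regulator) = exp(−0.000014 × 500) = 0.993024
R(power distribution unit) = exp(−0.00013 × 500) = 0.937067
R(shunt driver) = exp(−0.00066 × 500) = 0.718924
R(array deployment motor) = exp(−0.00050 × 500) = 0.778801
Parallel (solar-array string and load switch): 1 − (1 − 0.982161)(1 − 0.831104) = 0.996987
Series (bus voltage limiter and [0.996987]): 0.913931 × 0.996987 = 0.911177
Parallel (battery charge regulator, power distribution unit, and shunt driver): 1 − (1 − 0.993024)(1 − 0.937067)(1 − 0.718924) = 0.999877
Series ([0.999877] and array deployment motor): 0.999877 × 0.778801 = 0.778705
Parallel ([0.911177] and [0.778705]): 1 − (1 − 0.911177)(1 − 0.778705) = 0.9803

0.9803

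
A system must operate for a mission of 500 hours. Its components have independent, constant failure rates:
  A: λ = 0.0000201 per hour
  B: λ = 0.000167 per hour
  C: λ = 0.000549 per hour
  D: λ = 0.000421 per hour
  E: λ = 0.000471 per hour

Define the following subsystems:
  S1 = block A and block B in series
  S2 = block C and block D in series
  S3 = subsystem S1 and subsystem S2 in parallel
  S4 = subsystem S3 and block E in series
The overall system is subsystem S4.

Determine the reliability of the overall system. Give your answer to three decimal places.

0.763

R(A) = exp(−0.0000201 × 500) = 0.99000
R(B) = exp(−0.000167 × 500) = 0.91989
R(C) = exp(−0.000549 × 500) = 0.75995
R(D) = exp(−0.000421 × 500) = 0.81018
R(E) = exp(−0.000471 × 500) = 0.79018
Series (A and B): 0.99000 × 0.91989 = 0.91069
Series (C and D): 0.75995 × 0.81018 = 0.61570
Parallel ([0.91069] and [0.61570]): 1 − (1 − 0.91069)(1 − 0.61570) = 0.96568
Series ([0.96568] and E): 0.96568 × 0.79018 = 0.763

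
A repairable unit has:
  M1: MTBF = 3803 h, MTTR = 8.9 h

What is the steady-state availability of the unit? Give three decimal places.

0.998

A(M1) = MTBF/(MTBF+MTTR) = 3803/(3803+8.9) = 0.998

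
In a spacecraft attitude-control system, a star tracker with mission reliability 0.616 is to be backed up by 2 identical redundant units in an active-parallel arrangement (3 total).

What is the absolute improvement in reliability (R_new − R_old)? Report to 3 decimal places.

0.327

R_before = 0.616
R_after = 1 − (1 − 0.616)^3 = 0.943
ΔR = 0.943 − 0.616 = 0.327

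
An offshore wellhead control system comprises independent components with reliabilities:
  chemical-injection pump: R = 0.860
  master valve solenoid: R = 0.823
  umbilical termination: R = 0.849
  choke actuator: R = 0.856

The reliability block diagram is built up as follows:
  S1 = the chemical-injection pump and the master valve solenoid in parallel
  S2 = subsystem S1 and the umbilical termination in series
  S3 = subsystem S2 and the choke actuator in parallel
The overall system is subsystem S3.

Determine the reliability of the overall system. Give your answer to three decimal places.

0.975

Parallel (chemical-injection pump and master valve solenoid): 1 − (1 − 0.86000)(1 − 0.82300) = 0.97522
Series ([0.97522] and umbilical termination): 0.97522 × 0.84900 = 0.82796
Parallel ([0.82796] and choke actuator): 1 − (1 − 0.82796)(1 − 0.85600) = 0.975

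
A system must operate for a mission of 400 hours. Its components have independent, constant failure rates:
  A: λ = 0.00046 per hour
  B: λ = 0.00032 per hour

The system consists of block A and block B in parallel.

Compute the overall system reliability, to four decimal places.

R(A) = exp(−0.00046 × 400) = 0.831936
R(B) = exp(−0.00032 × 400) = 0.879853
Parallel (A and B): 1 − (1 − 0.831936)(1 − 0.879853) = 0.9798

0.9798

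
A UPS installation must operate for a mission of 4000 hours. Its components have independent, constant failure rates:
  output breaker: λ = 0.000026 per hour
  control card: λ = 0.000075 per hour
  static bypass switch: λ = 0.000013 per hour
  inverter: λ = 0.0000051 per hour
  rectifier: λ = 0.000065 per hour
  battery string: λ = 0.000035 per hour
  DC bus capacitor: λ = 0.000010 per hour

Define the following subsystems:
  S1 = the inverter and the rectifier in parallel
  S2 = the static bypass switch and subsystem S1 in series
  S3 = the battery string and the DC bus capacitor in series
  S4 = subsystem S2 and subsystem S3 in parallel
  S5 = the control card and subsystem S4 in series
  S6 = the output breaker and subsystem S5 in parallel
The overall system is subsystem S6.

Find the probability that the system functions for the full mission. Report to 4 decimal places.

R(output breaker) = exp(−0.000026 × 4000) = 0.901225
R(control card) = exp(−0.000075 × 4000) = 0.740818
R(static bypass switch) = exp(−0.000013 × 4000) = 0.949329
R(inverter) = exp(−0.0000051 × 4000) = 0.979807
R(rectifier) = exp(−0.000065 × 4000) = 0.771052
R(battery string) = exp(−0.000035 × 4000) = 0.869358
R(DC bus capacitor) = exp(−0.000010 × 4000) = 0.960789
Parallel (inverter and rectifier): 1 − (1 − 0.979807)(1 − 0.771052) = 0.995377
Series (static bypass switch and [0.995377]): 0.949329 × 0.995377 = 0.944940
Series (battery string and DC bus capacitor): 0.869358 × 0.960789 = 0.835270
Parallel ([0.944940] and [0.835270]): 1 − (1 − 0.944940)(1 − 0.835270) = 0.990930
Series (control card and [0.990930]): 0.740818 × 0.990930 = 0.734099
Parallel (output breaker and [0.734099]): 1 − (1 − 0.901225)(1 − 0.734099) = 0.9737

0.9737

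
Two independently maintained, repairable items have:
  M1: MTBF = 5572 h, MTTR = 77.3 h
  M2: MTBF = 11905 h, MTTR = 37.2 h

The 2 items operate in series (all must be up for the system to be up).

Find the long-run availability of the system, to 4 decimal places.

A(M1) = MTBF/(MTBF+MTTR) = 5572/(5572+77.3) = 0.986317
A(M2) = MTBF/(MTBF+MTTR) = 11905/(11905+37.2) = 0.996885
Series availability: 0.986317 × 0.996885 = 0.9832

0.9832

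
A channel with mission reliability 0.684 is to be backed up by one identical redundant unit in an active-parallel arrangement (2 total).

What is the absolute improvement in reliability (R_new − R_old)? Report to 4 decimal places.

R_before = 0.684
R_after = 1 − (1 − 0.684)^2 = 0.9001
ΔR = 0.9001 − 0.684 = 0.2161

0.2161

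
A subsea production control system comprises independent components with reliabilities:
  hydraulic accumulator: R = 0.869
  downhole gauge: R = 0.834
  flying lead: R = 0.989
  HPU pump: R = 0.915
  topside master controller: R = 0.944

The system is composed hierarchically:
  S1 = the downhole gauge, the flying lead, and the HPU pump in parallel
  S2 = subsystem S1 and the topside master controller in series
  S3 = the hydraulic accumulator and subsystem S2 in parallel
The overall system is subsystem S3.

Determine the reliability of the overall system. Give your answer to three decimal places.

0.993

Parallel (downhole gauge, flying lead, and HPU pump): 1 − (1 − 0.83400)(1 − 0.98900)(1 − 0.91500) = 0.99984
Series ([0.99984] and topside master controller): 0.99984 × 0.94400 = 0.94385
Parallel (hydraulic accumulator and [0.94385]): 1 − (1 − 0.86900)(1 − 0.94385) = 0.993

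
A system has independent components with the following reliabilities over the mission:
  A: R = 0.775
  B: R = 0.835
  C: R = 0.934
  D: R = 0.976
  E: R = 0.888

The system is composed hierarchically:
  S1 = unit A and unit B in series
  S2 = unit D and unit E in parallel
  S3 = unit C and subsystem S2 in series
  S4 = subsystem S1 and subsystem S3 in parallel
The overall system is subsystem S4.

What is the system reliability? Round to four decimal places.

Series (A and B): 0.775000 × 0.835000 = 0.647125
Parallel (D and E): 1 − (1 − 0.976000)(1 − 0.888000) = 0.997312
Series (C and [0.997312]): 0.934000 × 0.997312 = 0.931489
Parallel ([0.647125] and [0.931489]): 1 − (1 − 0.647125)(1 − 0.931489) = 0.9758

0.9758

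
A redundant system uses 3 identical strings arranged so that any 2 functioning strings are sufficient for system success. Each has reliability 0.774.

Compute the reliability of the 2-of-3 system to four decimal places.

0.8699

R = Σ_{i=2}^{3} C(3,i) p^i (1−p)^{3−i} with p = 0.774
C(3,2)·0.774^2·0.226^1 = 0.406174
C(3,3)·0.774^3·0.226^0 = 0.463685
Sum = 0.8699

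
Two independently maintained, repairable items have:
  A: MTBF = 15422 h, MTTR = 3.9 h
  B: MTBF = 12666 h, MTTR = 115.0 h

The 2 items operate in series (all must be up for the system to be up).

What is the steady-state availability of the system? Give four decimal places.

0.9908

A(A) = MTBF/(MTBF+MTTR) = 15422/(15422+3.9) = 0.999747
A(B) = MTBF/(MTBF+MTTR) = 12666/(12666+115.0) = 0.991002
Series availability: 0.999747 × 0.991002 = 0.9908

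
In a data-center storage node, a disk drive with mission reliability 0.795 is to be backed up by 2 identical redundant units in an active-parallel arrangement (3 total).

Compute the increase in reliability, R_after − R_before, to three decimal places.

0.196

R_before = 0.795
R_after = 1 − (1 − 0.795)^3 = 0.991
ΔR = 0.991 − 0.795 = 0.196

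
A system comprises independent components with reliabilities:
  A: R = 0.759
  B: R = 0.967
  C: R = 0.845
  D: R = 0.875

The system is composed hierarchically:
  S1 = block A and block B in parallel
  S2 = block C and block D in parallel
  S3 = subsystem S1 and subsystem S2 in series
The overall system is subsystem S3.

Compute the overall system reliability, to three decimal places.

0.973

Parallel (A and B): 1 − (1 − 0.75900)(1 − 0.96700) = 0.99205
Parallel (C and D): 1 − (1 − 0.84500)(1 − 0.87500) = 0.98063
Series ([0.99205] and [0.98063]): 0.99205 × 0.98063 = 0.973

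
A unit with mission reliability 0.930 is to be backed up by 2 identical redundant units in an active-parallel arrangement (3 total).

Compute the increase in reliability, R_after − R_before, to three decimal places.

0.070

R_before = 0.930
R_after = 1 − (1 − 0.930)^3 = 1.000
ΔR = 1.000 − 0.930 = 0.070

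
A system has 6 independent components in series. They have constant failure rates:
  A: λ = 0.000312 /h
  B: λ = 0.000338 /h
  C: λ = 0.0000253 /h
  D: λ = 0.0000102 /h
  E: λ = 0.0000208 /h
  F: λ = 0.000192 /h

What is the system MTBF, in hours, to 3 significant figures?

Series of exponential components: λ_sys = Σ λ_i
λ_sys = 0.000312 + 0.000338 + 0.0000253 + 0.0000102 + 0.0000208 + 0.000192 = 8.9830e-04 /h
MTBF = 1 / λ_sys = 1110 h

1110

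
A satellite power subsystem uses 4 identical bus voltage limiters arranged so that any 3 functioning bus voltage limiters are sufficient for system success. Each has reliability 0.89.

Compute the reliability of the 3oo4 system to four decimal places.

0.9376

R = Σ_{i=3}^{4} C(4,i) p^i (1−p)^{4−i} with p = 0.89
C(4,3)·0.89^3·0.11^1 = 0.310186
C(4,4)·0.89^4·0.11^0 = 0.627422
Sum = 0.9376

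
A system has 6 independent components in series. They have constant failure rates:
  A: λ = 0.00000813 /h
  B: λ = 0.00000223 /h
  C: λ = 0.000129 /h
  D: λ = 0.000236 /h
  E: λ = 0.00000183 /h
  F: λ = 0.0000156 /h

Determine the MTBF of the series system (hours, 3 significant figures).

Series of exponential components: λ_sys = Σ λ_i
λ_sys = 0.00000813 + 0.00000223 + 0.000129 + 0.000236 + 0.00000183 + 0.0000156 = 3.9279e-04 /h
MTBF = 1 / λ_sys = 2550 h

2550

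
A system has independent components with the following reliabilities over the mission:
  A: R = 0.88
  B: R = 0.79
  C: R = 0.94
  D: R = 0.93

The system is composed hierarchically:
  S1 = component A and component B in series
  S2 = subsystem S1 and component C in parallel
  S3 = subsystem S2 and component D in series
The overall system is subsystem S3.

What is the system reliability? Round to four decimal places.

0.9130

Series (A and B): 0.880000 × 0.790000 = 0.695200
Parallel ([0.695200] and C): 1 − (1 − 0.695200)(1 − 0.940000) = 0.981712
Series ([0.981712] and D): 0.981712 × 0.930000 = 0.9130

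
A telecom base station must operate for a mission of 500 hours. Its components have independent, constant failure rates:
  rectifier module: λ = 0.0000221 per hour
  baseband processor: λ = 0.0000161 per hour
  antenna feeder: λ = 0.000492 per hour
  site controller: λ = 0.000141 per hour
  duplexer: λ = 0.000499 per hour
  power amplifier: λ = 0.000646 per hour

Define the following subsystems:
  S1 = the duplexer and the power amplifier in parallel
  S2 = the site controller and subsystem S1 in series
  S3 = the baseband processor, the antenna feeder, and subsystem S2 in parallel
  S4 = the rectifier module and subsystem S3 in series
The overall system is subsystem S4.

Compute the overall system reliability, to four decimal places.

R(rectifier module) = exp(−0.0000221 × 500) = 0.989011
R(baseband processor) = exp(−0.0000161 × 500) = 0.991982
R(antenna feeder) = exp(−0.000492 × 500) = 0.781922
R(site controller) = exp(−0.000141 × 500) = 0.931928
R(duplexer) = exp(−0.000499 × 500) = 0.779190
R(power amplifier) = exp(−0.000646 × 500) = 0.723974
Parallel (duplexer and power amplifier): 1 − (1 − 0.779190)(1 − 0.723974) = 0.939051
Series (site controller and [0.939051]): 0.931928 × 0.939051 = 0.875128
Parallel (baseband processor, antenna feeder, and [0.875128]): 1 − (1 − 0.991982)(1 − 0.781922)(1 − 0.875128) = 0.999782
Series (rectifier module and [0.999782]): 0.989011 × 0.999782 = 0.9888

0.9888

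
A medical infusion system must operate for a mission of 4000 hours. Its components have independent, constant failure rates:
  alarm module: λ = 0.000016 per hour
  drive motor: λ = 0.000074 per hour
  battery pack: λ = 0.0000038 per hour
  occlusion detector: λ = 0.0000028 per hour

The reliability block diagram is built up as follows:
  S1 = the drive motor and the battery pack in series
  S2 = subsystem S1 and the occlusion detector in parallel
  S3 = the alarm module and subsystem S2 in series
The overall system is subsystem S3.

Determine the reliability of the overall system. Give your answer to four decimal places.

R(alarm module) = exp(−0.000016 × 4000) = 0.938005
R(drive motor) = exp(−0.000074 × 4000) = 0.743787
R(battery pack) = exp(−0.0000038 × 4000) = 0.984915
R(occlusion detector) = exp(−0.0000028 × 4000) = 0.988862
Series (drive motor and battery pack): 0.743787 × 0.984915 = 0.732567
Parallel ([0.732567] and occlusion detector): 1 − (1 − 0.732567)(1 − 0.988862) = 0.997021
Series (alarm module and [0.997021]): 0.938005 × 0.997021 = 0.9352

0.9352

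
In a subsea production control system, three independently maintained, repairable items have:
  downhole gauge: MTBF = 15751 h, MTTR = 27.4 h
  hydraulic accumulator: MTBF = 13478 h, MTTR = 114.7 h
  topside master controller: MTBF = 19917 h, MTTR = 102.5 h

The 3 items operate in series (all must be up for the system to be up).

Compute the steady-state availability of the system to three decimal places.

0.985

A(downhole gauge) = MTBF/(MTBF+MTTR) = 15751/(15751+27.4) = 0.998263
A(hydraulic accumulator) = MTBF/(MTBF+MTTR) = 13478/(13478+114.7) = 0.991562
A(topside master controller) = MTBF/(MTBF+MTTR) = 19917/(19917+102.5) = 0.994880
Series availability: 0.998263 × 0.991562 × 0.994880 = 0.985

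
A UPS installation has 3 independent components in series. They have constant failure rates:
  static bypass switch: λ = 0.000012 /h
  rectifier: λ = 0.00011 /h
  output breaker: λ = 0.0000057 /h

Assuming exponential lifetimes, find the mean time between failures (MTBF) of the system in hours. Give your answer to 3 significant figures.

7830

Series of exponential components: λ_sys = Σ λ_i
λ_sys = 0.000012 + 0.00011 + 0.0000057 = 1.2770e-04 /h
MTBF = 1 / λ_sys = 7830 h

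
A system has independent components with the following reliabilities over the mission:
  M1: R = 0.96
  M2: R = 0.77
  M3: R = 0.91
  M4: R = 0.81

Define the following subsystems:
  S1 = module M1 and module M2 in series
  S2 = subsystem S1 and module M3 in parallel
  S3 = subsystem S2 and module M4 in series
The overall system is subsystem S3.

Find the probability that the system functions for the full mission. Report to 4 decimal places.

Series (M1 and M2): 0.960000 × 0.770000 = 0.739200
Parallel ([0.739200] and M3): 1 − (1 − 0.739200)(1 − 0.910000) = 0.976528
Series ([0.976528] and M4): 0.976528 × 0.810000 = 0.7910

0.7910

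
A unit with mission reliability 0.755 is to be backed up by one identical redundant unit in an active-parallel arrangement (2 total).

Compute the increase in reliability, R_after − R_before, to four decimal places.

R_before = 0.755
R_after = 1 − (1 − 0.755)^2 = 0.9400
ΔR = 0.9400 − 0.755 = 0.1850

0.1850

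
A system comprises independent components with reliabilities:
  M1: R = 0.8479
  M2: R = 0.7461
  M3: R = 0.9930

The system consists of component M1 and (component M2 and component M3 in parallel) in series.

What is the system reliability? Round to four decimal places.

Parallel (M2 and M3): 1 − (1 − 0.746100)(1 − 0.993000) = 0.998223
Series (M1 and [0.998223]): 0.847900 × 0.998223 = 0.8464

0.8464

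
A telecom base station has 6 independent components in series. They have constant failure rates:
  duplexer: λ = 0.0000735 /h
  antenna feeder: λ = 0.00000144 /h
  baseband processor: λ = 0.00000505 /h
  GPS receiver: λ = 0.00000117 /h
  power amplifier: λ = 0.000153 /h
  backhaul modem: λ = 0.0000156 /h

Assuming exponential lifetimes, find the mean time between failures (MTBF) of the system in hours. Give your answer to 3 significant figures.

4000

Series of exponential components: λ_sys = Σ λ_i
λ_sys = 0.0000735 + 0.00000144 + 0.00000505 + 0.00000117 + 0.000153 + 0.0000156 = 2.4976e-04 /h
MTBF = 1 / λ_sys = 4000 h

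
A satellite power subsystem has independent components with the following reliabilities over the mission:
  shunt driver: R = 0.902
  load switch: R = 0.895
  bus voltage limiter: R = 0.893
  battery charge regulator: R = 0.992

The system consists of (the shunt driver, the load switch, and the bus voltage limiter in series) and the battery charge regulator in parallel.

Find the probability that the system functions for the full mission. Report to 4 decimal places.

0.9978

Series (shunt driver, load switch, and bus voltage limiter): 0.902000 × 0.895000 × 0.893000 = 0.720910
Parallel ([0.720910] and battery charge regulator): 1 − (1 − 0.720910)(1 − 0.992000) = 0.9978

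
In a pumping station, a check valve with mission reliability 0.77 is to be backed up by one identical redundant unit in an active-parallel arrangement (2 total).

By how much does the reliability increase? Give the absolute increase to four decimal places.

R_before = 0.77
R_after = 1 − (1 − 0.77)^2 = 0.9471
ΔR = 0.9471 − 0.77 = 0.1771

0.1771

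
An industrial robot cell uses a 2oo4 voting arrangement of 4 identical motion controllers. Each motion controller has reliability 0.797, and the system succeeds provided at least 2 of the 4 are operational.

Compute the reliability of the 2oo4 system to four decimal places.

0.9716

R = Σ_{i=2}^{4} C(4,i) p^i (1−p)^{4−i} with p = 0.797
C(4,2)·0.797^2·0.203^2 = 0.157058
C(4,3)·0.797^3·0.203^1 = 0.411084
C(4,4)·0.797^4·0.203^0 = 0.403490
Sum = 0.9716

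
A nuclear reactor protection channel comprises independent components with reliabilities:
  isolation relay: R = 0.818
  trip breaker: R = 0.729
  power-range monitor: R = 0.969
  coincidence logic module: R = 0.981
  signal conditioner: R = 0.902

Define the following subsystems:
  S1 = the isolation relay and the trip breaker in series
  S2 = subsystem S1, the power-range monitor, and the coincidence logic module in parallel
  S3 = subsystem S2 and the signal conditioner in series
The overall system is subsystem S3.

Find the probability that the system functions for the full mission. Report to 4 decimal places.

Series (isolation relay and trip breaker): 0.818000 × 0.729000 = 0.596322
Parallel ([0.596322], power-range monitor, and coincidence logic module): 1 − (1 − 0.596322)(1 − 0.969000)(1 − 0.981000) = 0.999762
Series ([0.999762] and signal conditioner): 0.999762 × 0.902000 = 0.9018

0.9018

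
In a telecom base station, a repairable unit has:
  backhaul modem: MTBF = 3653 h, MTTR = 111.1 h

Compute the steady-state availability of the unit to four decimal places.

A(backhaul modem) = MTBF/(MTBF+MTTR) = 3653/(3653+111.1) = 0.9705

0.9705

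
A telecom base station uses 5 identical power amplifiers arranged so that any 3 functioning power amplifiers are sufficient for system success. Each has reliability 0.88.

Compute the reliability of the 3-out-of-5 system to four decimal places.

R = Σ_{i=3}^{5} C(5,i) p^i (1−p)^{5−i} with p = 0.88
C(5,3)·0.88^3·0.12^2 = 0.098132
C(5,4)·0.88^4·0.12^1 = 0.359817
C(5,5)·0.88^5·0.12^0 = 0.527732
Sum = 0.9857

0.9857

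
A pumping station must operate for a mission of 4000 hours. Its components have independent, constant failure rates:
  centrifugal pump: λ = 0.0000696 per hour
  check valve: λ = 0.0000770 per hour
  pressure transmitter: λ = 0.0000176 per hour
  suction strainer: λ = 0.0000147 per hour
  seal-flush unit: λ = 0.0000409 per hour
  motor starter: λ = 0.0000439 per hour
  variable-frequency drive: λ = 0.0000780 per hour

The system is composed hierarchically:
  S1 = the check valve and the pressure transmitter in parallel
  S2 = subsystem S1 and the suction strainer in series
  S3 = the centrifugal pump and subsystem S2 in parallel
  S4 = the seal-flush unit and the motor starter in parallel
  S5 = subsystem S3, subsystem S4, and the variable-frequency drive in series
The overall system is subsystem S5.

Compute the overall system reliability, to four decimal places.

0.7013

R(centrifugal pump) = exp(−0.0000696 × 4000) = 0.756994
R(check valve) = exp(−0.0000770 × 4000) = 0.734915
R(pressure transmitter) = exp(−0.0000176 × 4000) = 0.932021
R(suction strainer) = exp(−0.0000147 × 4000) = 0.942895
R(seal-flush unit) = exp(−0.0000409 × 4000) = 0.849082
R(motor starter) = exp(−0.0000439 × 4000) = 0.838953
R(variable-frequency drive) = exp(−0.0000780 × 4000) = 0.731982
Parallel (check valve and pressure transmitter): 1 − (1 − 0.734915)(1 − 0.932021) = 0.981980
Series ([0.981980] and suction strainer): 0.981980 × 0.942895 = 0.925904
Parallel (centrifugal pump and [0.925904]): 1 − (1 − 0.756994)(1 − 0.925904) = 0.981994
Parallel (seal-flush unit and motor starter): 1 − (1 − 0.849082)(1 − 0.838953) = 0.975695
Series ([0.981994], [0.975695], and variable-frequency drive): 0.981994 × 0.975695 × 0.731982 = 0.7013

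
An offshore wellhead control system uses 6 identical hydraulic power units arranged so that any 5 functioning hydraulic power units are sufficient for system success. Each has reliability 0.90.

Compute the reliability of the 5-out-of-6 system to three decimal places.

0.886

R = Σ_{i=5}^{6} C(6,i) p^i (1−p)^{6−i} with p = 0.90
C(6,5)·0.90^5·0.10^1 = 0.35429
C(6,6)·0.90^6·0.10^0 = 0.53144
Sum = 0.886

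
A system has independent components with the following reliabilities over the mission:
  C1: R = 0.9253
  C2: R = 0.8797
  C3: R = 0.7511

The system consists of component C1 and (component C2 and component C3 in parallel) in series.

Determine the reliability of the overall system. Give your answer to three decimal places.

0.898

Parallel (C2 and C3): 1 − (1 − 0.87970)(1 − 0.75110) = 0.97006
Series (C1 and [0.97006]): 0.92530 × 0.97006 = 0.898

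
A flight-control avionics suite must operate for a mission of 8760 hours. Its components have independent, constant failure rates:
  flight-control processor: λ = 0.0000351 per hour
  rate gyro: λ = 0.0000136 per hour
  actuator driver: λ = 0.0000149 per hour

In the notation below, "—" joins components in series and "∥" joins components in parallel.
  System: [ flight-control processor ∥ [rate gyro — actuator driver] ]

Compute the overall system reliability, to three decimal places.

0.942

R(flight-control processor) = exp(−0.0000351 × 8760) = 0.73530
R(rate gyro) = exp(−0.0000136 × 8760) = 0.88769
R(actuator driver) = exp(−0.0000149 × 8760) = 0.87764
Series (rate gyro and actuator driver): 0.88769 × 0.87764 = 0.77907
Parallel (flight-control processor and [0.77907]): 1 − (1 − 0.73530)(1 − 0.77907) = 0.942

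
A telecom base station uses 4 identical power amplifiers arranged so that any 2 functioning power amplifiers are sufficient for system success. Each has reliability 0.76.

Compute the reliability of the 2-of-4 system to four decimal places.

0.9547

R = Σ_{i=2}^{4} C(4,i) p^i (1−p)^{4−i} with p = 0.76
C(4,2)·0.76^2·0.24^2 = 0.199619
C(4,3)·0.76^3·0.24^1 = 0.421417
C(4,4)·0.76^4·0.24^0 = 0.333622
Sum = 0.9547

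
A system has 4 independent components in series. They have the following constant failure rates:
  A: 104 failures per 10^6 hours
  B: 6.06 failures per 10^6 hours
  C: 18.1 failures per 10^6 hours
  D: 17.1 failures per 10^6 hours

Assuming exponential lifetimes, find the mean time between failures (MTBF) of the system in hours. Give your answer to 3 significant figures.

6880

Series of exponential components: λ_sys = Σ λ_i
λ_sys = 0.000104 + 0.00000606 + 0.0000181 + 0.0000171 = 1.4526e-04 /h
MTBF = 1 / λ_sys = 6880 h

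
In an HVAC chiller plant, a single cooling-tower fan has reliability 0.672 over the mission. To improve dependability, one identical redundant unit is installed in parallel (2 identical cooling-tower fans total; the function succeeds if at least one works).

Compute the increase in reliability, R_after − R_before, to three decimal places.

R_before = 0.672
R_after = 1 − (1 − 0.672)^2 = 0.892
ΔR = 0.892 − 0.672 = 0.220

0.220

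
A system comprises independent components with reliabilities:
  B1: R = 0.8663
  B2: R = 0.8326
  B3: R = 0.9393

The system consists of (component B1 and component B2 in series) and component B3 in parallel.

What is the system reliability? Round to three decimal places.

0.983

Series (B1 and B2): 0.86630 × 0.83260 = 0.72128
Parallel ([0.72128] and B3): 1 − (1 − 0.72128)(1 − 0.93930) = 0.983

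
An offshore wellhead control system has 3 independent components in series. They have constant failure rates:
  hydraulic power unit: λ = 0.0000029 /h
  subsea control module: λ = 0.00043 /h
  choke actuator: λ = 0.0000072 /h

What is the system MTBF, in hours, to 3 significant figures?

Series of exponential components: λ_sys = Σ λ_i
λ_sys = 0.0000029 + 0.00043 + 0.0000072 = 4.4010e-04 /h
MTBF = 1 / λ_sys = 2270 h

2270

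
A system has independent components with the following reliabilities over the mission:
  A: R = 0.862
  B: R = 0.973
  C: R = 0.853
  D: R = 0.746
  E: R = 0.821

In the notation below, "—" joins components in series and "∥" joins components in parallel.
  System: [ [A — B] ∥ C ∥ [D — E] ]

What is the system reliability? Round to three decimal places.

Series (A and B): 0.86200 × 0.97300 = 0.83873
Series (D and E): 0.74600 × 0.82100 = 0.61247
Parallel ([0.83873], C, and [0.61247]): 1 − (1 − 0.83873)(1 − 0.85300)(1 − 0.61247) = 0.991

0.991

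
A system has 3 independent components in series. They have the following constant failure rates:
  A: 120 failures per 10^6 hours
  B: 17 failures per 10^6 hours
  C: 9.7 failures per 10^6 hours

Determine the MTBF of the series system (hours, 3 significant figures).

Series of exponential components: λ_sys = Σ λ_i
λ_sys = 0.00012 + 0.000017 + 0.0000097 = 1.4670e-04 /h
MTBF = 1 / λ_sys = 6820 h

6820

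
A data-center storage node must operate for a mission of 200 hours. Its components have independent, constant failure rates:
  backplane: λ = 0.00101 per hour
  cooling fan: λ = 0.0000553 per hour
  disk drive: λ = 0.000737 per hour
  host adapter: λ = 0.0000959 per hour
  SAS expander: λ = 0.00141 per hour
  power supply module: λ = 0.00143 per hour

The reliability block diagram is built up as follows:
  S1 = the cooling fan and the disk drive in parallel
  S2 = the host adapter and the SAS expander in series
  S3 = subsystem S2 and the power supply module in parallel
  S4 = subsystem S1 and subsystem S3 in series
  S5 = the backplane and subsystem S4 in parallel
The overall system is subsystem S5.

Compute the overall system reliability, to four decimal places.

R(backplane) = exp(−0.00101 × 200) = 0.817095
R(cooling fan) = exp(−0.0000553 × 200) = 0.989001
R(disk drive) = exp(−0.000737 × 200) = 0.862949
R(host adapter) = exp(−0.0000959 × 200) = 0.981003
R(SAS expander) = exp(−0.00141 × 200) = 0.754274
R(power supply module) = exp(−0.00143 × 200) = 0.751263
Parallel (cooling fan and disk drive): 1 − (1 − 0.989001)(1 − 0.862949) = 0.998493
Series (host adapter and SAS expander): 0.981003 × 0.754274 = 0.739945
Parallel ([0.739945] and power supply module): 1 − (1 − 0.739945)(1 − 0.751263) = 0.935315
Series ([0.998493] and [0.935315]): 0.998493 × 0.935315 = 0.933905
Parallel (backplane and [0.933905]): 1 − (1 − 0.817095)(1 − 0.933905) = 0.9879

0.9879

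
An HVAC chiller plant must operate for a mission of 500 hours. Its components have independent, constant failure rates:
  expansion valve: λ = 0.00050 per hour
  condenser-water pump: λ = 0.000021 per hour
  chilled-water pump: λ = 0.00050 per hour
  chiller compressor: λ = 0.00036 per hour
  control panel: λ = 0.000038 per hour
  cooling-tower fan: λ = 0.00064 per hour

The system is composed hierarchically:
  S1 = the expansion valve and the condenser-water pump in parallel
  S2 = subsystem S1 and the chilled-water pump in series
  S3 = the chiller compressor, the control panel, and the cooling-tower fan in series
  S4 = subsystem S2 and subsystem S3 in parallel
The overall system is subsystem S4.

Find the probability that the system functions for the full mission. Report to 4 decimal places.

R(expansion valve) = exp(−0.00050 × 500) = 0.778801
R(condenser-water pump) = exp(−0.000021 × 500) = 0.989555
R(chilled-water pump) = exp(−0.00050 × 500) = 0.778801
R(chiller compressor) = exp(−0.00036 × 500) = 0.835270
R(control panel) = exp(−0.000038 × 500) = 0.981179
R(cooling-tower fan) = exp(−0.00064 × 500) = 0.726149
Parallel (expansion valve and condenser-water pump): 1 − (1 − 0.778801)(1 − 0.989555) = 0.997690
Series ([0.997690] and chilled-water pump): 0.997690 × 0.778801 = 0.777002
Series (chiller compressor, control panel, and cooling-tower fan): 0.835270 × 0.981179 × 0.726149 = 0.595115
Parallel ([0.777002] and [0.595115]): 1 − (1 − 0.777002)(1 − 0.595115) = 0.9097

0.9097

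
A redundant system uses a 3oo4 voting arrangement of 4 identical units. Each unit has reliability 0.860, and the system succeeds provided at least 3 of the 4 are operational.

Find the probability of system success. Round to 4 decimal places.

0.9032

R = Σ_{i=3}^{4} C(4,i) p^i (1−p)^{4−i} with p = 0.860
C(4,3)·0.860^3·0.140^1 = 0.356191
C(4,4)·0.860^4·0.140^0 = 0.547008
Sum = 0.9032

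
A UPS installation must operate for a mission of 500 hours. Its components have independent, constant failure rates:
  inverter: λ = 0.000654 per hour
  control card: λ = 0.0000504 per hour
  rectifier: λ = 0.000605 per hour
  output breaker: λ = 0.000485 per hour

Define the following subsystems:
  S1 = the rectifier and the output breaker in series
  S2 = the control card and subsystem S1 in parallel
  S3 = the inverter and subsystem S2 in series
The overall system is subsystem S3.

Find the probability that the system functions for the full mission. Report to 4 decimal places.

R(inverter) = exp(−0.000654 × 500) = 0.721084
R(control card) = exp(−0.0000504 × 500) = 0.975115
R(rectifier) = exp(−0.000605 × 500) = 0.738968
R(output breaker) = exp(−0.000485 × 500) = 0.784664
Series (rectifier and output breaker): 0.738968 × 0.784664 = 0.579842
Parallel (control card and [0.579842]): 1 − (1 − 0.975115)(1 − 0.579842) = 0.989544
Series (inverter and [0.989544]): 0.721084 × 0.989544 = 0.7135

0.7135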